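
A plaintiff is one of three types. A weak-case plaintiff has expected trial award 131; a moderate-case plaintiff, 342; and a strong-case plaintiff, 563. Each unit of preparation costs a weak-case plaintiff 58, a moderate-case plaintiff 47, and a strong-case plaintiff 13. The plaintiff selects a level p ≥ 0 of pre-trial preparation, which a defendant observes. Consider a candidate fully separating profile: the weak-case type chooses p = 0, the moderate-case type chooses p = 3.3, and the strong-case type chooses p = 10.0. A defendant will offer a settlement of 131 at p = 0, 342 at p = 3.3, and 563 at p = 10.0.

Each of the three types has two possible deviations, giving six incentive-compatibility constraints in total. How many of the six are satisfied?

5

Weak-case (own payoff 131): to p=3.3 gives 342 − 58×3.3 = 150.6 → profitable ✗; to p=10.0 gives 563 − 58×10.0 = -17 → no gain ✓.
Strong-case (own payoff 563 − 13×10.0 = 433): to p=0 gives 131 → no gain ✓; to p=3.3 gives 342 − 13×3.3 = 299.1 → no gain ✓.
Moderate-case (own payoff 342 − 47×3.3 = 186.9): to p=0 gives 131 → no gain ✓; to p=10.0 gives 563 − 47×10.0 = 93 → no gain ✓.
5 of the 6 constraints hold; not an equilibrium.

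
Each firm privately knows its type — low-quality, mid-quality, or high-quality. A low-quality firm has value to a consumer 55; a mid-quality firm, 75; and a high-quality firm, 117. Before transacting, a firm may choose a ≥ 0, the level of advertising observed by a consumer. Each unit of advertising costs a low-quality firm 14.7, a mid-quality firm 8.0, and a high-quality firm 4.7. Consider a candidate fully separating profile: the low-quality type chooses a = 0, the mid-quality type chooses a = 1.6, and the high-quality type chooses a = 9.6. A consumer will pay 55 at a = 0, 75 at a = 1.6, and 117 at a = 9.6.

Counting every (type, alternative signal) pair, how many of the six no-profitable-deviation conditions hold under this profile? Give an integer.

6

Mid-quality (own payoff 75 − 8.0×1.6 = 62.2): to a=0 gives 55 → no gain ✓; to a=9.6 gives 117 − 8.0×9.6 = 40.2 → no gain ✓.
High-quality (own payoff 117 − 4.7×9.6 = 71.88): to a=0 gives 55 → no gain ✓; to a=1.6 gives 75 − 4.7×1.6 = 67.48 → no gain ✓.
Low-quality (own payoff 55): to a=1.6 gives 75 − 14.7×1.6 = 51.48 → no gain ✓; to a=9.6 gives 117 − 14.7×9.6 = -24.12 → no gain ✓.
6 of the 6 constraints hold; this profile is a separating equilibrium.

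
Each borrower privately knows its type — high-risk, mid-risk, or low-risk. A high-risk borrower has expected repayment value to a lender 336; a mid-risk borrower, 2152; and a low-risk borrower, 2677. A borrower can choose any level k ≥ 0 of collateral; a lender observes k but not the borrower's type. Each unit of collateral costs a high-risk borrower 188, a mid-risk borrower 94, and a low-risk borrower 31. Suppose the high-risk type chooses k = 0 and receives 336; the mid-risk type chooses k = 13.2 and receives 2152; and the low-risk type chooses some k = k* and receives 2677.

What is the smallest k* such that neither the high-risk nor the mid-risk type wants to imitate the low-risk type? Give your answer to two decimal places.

18.79

High-risk type (on-path payoff 336) won't mimic when 336 ≥ 2677 − 188·k*, i.e. k* ≥ 12.45.
Mid-risk type (on-path payoff 2152 − 94×13.2 = 911.2) won't mimic when 911.2 ≥ 2677 − 94·k*, i.e. k* ≥ 18.79.
Both must hold, so k* = max(12.45, 18.79) = 18.79. The mid-risk type's constraint binds.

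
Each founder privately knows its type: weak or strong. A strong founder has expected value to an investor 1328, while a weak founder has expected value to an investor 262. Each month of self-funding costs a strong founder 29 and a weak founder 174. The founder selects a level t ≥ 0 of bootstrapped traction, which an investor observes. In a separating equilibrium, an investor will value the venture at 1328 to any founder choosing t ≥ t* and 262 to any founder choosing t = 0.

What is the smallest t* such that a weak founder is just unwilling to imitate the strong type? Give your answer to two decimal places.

A weak founder choosing t = 0 receives 262.
Imitating at t* instead would pay 1328 at cost 174·t*, netting 1328 − 174·t*.
Indifference: 262 = 1328 − 174·t*, so t* = (1328 − 262) / 174 ≈ 6.13.
This is the weak type's binding incentive-compatibility constraint; any t ≥ 6.13 sustains separation on that side.

6.13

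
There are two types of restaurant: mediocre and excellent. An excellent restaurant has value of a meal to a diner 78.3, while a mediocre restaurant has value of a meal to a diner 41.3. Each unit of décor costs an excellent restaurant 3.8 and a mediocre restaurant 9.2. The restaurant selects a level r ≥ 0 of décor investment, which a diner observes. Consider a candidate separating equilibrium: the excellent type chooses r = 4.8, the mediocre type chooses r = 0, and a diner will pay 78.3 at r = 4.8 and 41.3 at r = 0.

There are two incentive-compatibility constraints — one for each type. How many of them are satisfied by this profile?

2

Excellent type: signal → 78.3 − 3.8 × 4.8 = 60.06; deviate to 0 → 41.3. IC holds (60.06 ≥ 41.3).
Mediocre type: stay at 0 → 41.3; mimic → 78.3 − 9.2 × 4.8 = 34.14. IC holds (41.3 ≥ 34.14).
2 of 2 constraints hold, so this is a separating equilibrium.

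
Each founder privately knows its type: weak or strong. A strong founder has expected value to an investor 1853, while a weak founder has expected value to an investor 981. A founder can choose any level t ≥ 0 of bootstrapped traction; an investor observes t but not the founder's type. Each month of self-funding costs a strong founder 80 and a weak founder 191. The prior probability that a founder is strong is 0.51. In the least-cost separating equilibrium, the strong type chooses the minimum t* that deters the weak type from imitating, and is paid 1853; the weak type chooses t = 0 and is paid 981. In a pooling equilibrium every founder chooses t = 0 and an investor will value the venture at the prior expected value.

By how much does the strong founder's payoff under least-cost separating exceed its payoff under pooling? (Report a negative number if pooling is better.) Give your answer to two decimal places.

Least-cost separating signal: t* solves 981 = 1853 − 191·t*, so t* = (1853 − 981)/191 ≈ 4.5654.
Strong type's separating payoff: 1853 − 80 × t* = 1853 − 80 × (1853 − 981)/191 = 1853 − 69760/191 ≈ 1487.7644.
Pooling payoff: 0.51 × 1853 + 0.49 × 981 = 1425.72.
Difference: 1487.7644 − 1425.72 = 62.0444, i.e. 62.04 to two decimal places.
The strong type prefers to separate.

62.04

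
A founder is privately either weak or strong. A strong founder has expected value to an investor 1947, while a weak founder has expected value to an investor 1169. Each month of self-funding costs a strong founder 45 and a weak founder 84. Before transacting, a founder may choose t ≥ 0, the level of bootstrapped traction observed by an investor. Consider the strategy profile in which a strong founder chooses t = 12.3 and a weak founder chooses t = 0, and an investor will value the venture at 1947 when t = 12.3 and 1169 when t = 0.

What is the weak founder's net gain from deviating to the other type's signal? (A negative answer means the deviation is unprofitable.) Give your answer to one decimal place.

Playing t = 0 the weak founder receives 1169.
Deviating to t = 12.3 brings payment 1947 at cost 84 × 12.3 = 1033.2, netting 913.8.
Gain from deviating: 913.8 − 1169 = -255.2.
The gain is negative, so the weak type's incentive-compatibility constraint is satisfied.

-255.2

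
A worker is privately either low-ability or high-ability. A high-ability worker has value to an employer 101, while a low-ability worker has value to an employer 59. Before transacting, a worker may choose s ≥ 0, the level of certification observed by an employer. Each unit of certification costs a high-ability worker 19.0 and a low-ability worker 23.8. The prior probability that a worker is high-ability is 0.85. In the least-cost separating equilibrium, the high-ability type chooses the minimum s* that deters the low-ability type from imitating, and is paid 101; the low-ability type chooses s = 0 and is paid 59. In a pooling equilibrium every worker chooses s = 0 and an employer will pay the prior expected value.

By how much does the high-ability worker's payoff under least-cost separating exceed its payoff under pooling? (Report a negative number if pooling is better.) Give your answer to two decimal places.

-27.23

Least-cost separating signal: s* solves 59 = 101 − 23.8·s*, so s* = (101 − 59)/23.8 ≈ 1.7647.
High-ability type's separating payoff: 101 − 19.0 × s* = 101 − 19.0 × (101 − 59)/23.8 = 101 − 798/23.8 ≈ 67.4706.
Pooling payoff: 0.85 × 101 + 0.15 × 59 = 94.7.
Difference: 67.4706 − 94.7 = -27.2294, i.e. -27.23 to two decimal places.
The high-ability type would prefer the pooling outcome.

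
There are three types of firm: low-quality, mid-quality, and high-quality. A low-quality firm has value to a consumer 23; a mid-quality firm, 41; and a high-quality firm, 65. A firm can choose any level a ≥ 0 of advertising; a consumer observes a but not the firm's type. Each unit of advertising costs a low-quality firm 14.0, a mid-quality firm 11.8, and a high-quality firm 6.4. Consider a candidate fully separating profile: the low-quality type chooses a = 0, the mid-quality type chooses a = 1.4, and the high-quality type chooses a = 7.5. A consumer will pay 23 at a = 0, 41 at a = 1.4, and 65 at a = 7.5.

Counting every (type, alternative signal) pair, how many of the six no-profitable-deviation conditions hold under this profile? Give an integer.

Mid-quality (own payoff 41 − 11.8×1.4 = 24.48): to a=0 gives 23 → no gain ✓; to a=7.5 gives 65 − 11.8×7.5 = -23.5 → no gain ✓.
High-quality (own payoff 65 − 6.4×7.5 = 17): to a=0 gives 23 → profitable ✗; to a=1.4 gives 41 − 6.4×1.4 = 32.04 → profitable ✗.
Low-quality (own payoff 23): to a=1.4 gives 41 − 14.0×1.4 = 21.4 → no gain ✓; to a=7.5 gives 65 − 14.0×7.5 = -40 → no gain ✓.
4 of the 6 constraints hold; not an equilibrium.

4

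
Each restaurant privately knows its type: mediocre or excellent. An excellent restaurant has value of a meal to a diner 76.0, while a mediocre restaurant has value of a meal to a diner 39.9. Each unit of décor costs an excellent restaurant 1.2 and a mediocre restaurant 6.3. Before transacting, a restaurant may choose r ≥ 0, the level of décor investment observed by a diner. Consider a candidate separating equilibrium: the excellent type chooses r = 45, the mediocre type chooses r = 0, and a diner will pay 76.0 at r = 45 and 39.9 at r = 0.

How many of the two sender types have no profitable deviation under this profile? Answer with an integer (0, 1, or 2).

1

Excellent type: signal → 76.0 − 1.2 × 45 = 22; deviate to 0 → 39.9. IC fails (22 < 39.9).
Mediocre type: stay at 0 → 39.9; mimic → 76.0 − 6.3 × 45 = -207.5. IC holds (39.9 ≥ -207.5).
1 of 2 constraints hold, so this profile is not an equilibrium.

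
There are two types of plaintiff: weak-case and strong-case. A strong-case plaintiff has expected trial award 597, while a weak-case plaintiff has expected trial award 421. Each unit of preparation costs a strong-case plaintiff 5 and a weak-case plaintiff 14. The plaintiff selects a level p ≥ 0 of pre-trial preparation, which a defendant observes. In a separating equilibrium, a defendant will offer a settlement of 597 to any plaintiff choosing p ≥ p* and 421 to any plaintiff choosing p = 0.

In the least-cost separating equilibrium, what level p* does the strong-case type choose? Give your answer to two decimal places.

12.57

A weak-case plaintiff choosing p = 0 receives 421.
Imitating at p* instead would pay 597 at cost 14·p*, netting 597 − 14·p*.
Indifference: 421 = 597 − 14·p*, so p* = (597 − 421) / 14 ≈ 12.57.
This is the weak-case type's binding incentive-compatibility constraint; any p ≥ 12.57 sustains separation on that side.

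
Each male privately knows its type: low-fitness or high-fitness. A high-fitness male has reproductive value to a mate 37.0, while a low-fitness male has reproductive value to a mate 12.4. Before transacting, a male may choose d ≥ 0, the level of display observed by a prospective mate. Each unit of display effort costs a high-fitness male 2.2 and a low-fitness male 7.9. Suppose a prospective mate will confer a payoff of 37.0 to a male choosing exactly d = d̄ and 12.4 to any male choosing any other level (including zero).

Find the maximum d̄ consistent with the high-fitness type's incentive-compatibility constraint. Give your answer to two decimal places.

Choosing d̄ yields the high-fitness type 37.0 − 2.2·d̄; choosing zero yields 12.4.
The high-fitness type is indifferent at 37.0 − 2.2·d̄ = 12.4, i.e. d̄ = (37.0 − 12.4) / 2.2 ≈ 11.18.
For any d̄ above 11.18 the high-fitness type would rather pool at zero, so separation collapses.

11.18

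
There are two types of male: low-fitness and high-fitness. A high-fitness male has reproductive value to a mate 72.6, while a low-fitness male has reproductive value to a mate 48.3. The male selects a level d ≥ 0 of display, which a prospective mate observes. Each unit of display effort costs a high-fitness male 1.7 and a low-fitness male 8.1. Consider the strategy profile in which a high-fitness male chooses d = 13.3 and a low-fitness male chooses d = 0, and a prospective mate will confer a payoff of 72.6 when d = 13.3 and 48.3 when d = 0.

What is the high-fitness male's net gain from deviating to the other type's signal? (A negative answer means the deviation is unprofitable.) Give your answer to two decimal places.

Playing d = 13.3 the high-fitness male receives 72.6 − 1.7 × 13.3 = 49.99.
Deviating to d = 0 yields 48.3 instead.
Gain from deviating: 48.3 − 49.99 = -1.69.
The gain is negative, so the high-fitness type's incentive-compatibility constraint is satisfied.

-1.69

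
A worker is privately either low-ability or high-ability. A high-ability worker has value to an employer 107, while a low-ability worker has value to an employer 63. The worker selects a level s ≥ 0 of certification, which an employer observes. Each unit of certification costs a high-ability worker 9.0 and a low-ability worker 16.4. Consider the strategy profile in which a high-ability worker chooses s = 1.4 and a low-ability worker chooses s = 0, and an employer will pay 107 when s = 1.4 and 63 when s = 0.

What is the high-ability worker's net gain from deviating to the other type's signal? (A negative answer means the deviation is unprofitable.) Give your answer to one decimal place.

Playing s = 1.4 the high-ability worker receives 107 − 9.0 × 1.4 = 94.4.
Deviating to s = 0 yields 63 instead.
Gain from deviating: 63 − 94.4 = -31.4.
The gain is negative, so the high-ability type's incentive-compatibility constraint is satisfied.

-31.4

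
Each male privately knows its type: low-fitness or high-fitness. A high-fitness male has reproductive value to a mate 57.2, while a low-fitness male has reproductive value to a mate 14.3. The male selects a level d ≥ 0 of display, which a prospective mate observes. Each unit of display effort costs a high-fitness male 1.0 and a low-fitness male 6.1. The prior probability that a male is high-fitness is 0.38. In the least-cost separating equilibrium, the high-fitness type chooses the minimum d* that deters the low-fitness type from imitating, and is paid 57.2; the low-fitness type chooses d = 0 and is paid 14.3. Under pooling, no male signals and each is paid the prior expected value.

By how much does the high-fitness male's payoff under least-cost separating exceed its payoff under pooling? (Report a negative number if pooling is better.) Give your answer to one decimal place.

Least-cost separating signal: d* solves 14.3 = 57.2 − 6.1·d*, so d* = (57.2 − 14.3)/6.1 ≈ 7.0328.
High-fitness type's separating payoff: 57.2 − 1.0 × d* = 57.2 − 1.0 × (57.2 − 14.3)/6.1 = 57.2 − 42.9/6.1 ≈ 50.167.
Pooling payoff: 0.38 × 57.2 + 0.62 × 14.3 = 30.602.
Difference: 50.167 − 30.602 = 19.565, i.e. 19.6 to one decimal place.
The high-fitness type prefers to separate.

19.6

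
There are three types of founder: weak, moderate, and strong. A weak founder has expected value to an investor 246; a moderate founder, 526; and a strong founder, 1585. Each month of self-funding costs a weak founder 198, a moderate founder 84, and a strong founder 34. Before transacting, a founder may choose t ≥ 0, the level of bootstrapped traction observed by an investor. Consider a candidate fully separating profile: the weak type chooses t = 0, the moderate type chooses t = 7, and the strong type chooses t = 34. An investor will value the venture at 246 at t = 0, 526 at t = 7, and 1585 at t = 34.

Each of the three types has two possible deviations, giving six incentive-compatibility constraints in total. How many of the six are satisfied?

Strong (own payoff 1585 − 34×34 = 429): to t=0 gives 246 → no gain ✓; to t=7 gives 526 − 34×7 = 288 → no gain ✓.
Weak (own payoff 246): to t=7 gives 526 − 198×7 = -860 → no gain ✓; to t=34 gives 1585 − 198×34 = -5147 → no gain ✓.
Moderate (own payoff 526 − 84×7 = -62): to t=0 gives 246 → profitable ✗; to t=34 gives 1585 − 84×34 = -1271 → no gain ✓.
5 of the 6 constraints hold; not an equilibrium.

5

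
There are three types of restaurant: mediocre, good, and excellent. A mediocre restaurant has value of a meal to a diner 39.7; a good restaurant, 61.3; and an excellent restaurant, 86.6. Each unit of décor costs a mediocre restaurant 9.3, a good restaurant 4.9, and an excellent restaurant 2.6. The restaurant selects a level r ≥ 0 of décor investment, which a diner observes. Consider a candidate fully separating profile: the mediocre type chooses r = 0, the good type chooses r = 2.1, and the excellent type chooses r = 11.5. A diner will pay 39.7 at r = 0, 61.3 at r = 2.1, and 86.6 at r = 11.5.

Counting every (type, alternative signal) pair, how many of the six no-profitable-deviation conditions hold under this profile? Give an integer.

Mediocre (own payoff 39.7): to r=2.1 gives 61.3 − 9.3×2.1 = 41.77 → profitable ✗; to r=11.5 gives 86.6 − 9.3×11.5 = -20.35 → no gain ✓.
Excellent (own payoff 86.6 − 2.6×11.5 = 56.7): to r=0 gives 39.7 → no gain ✓; to r=2.1 gives 61.3 − 2.6×2.1 = 55.84 → no gain ✓.
Good (own payoff 61.3 − 4.9×2.1 = 51.01): to r=0 gives 39.7 → no gain ✓; to r=11.5 gives 86.6 − 4.9×11.5 = 30.25 → no gain ✓.
5 of the 6 constraints hold; not an equilibrium.

5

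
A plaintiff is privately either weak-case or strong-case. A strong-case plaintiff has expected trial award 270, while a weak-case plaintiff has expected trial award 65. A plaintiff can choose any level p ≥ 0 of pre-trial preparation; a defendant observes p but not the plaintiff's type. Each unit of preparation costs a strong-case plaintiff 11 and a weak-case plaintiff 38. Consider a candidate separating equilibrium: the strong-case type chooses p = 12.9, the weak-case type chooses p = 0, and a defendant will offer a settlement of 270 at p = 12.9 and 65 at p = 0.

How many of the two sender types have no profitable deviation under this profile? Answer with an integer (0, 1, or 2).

2

Strong-case type: signal → 270 − 11 × 12.9 = 128.1; deviate to 0 → 65. IC holds (128.1 ≥ 65).
Weak-case type: stay at 0 → 65; mimic → 270 − 38 × 12.9 = -220.2. IC holds (65 ≥ -220.2).
2 of 2 constraints hold, so this is a separating equilibrium.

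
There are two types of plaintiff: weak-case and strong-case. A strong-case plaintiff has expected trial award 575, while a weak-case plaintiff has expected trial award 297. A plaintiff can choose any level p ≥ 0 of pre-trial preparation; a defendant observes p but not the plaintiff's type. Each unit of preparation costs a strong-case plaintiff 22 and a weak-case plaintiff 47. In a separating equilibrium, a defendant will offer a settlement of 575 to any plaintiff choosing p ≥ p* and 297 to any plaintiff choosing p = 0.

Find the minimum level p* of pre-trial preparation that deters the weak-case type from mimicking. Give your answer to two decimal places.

5.91

A weak-case plaintiff choosing p = 0 receives 297.
Imitating at p* instead would pay 575 at cost 47·p*, netting 575 − 47·p*.
Indifference: 297 = 575 − 47·p*, so p* = (575 − 297) / 47 ≈ 5.91.
This is the weak-case type's binding incentive-compatibility constraint; any p ≥ 5.91 sustains separation on that side.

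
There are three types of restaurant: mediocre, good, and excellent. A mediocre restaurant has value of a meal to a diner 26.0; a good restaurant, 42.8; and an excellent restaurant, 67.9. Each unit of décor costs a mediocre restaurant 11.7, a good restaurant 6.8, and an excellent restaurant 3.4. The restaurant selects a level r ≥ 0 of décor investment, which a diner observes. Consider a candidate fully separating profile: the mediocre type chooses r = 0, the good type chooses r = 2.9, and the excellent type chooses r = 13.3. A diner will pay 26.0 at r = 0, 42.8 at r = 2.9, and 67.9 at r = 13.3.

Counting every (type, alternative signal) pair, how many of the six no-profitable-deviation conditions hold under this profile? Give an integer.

3

Good (own payoff 42.8 − 6.8×2.9 = 23.08): to r=0 gives 26.0 → profitable ✗; to r=13.3 gives 67.9 − 6.8×13.3 = -22.54 → no gain ✓.
Mediocre (own payoff 26.0): to r=2.9 gives 42.8 − 11.7×2.9 = 8.87 → no gain ✓; to r=13.3 gives 67.9 − 11.7×13.3 = -87.71 → no gain ✓.
Excellent (own payoff 67.9 − 3.4×13.3 = 22.68): to r=0 gives 26.0 → profitable ✗; to r=2.9 gives 42.8 − 3.4×2.9 = 32.94 → profitable ✗.
3 of the 6 constraints hold; not an equilibrium.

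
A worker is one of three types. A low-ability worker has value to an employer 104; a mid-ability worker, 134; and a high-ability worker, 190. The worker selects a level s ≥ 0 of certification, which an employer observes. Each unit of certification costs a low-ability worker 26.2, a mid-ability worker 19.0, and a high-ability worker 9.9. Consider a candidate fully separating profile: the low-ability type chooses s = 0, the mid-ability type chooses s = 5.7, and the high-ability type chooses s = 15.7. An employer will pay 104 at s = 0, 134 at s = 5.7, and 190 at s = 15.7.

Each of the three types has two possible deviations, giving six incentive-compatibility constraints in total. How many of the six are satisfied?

Low-ability (own payoff 104): to s=5.7 gives 134 − 26.2×5.7 = -15.34 → no gain ✓; to s=15.7 gives 190 − 26.2×15.7 = -221.34 → no gain ✓.
High-ability (own payoff 190 − 9.9×15.7 = 34.57): to s=0 gives 104 → profitable ✗; to s=5.7 gives 134 − 9.9×5.7 = 77.57 → profitable ✗.
Mid-ability (own payoff 134 − 19.0×5.7 = 25.7): to s=0 gives 104 → profitable ✗; to s=15.7 gives 190 − 19.0×15.7 = -108.3 → no gain ✓.
3 of the 6 constraints hold; not an equilibrium.

3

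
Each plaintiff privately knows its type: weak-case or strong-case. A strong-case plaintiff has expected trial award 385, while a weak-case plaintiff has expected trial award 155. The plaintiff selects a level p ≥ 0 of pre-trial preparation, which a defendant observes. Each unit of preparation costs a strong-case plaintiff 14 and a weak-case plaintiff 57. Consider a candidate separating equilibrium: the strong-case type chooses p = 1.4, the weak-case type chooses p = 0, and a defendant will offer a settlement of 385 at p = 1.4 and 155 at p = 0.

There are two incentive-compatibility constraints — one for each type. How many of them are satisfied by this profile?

Strong-case type: signal → 385 − 14 × 1.4 = 365.4; deviate to 0 → 155. IC holds (365.4 ≥ 155).
Weak-case type: stay at 0 → 155; mimic → 385 − 57 × 1.4 = 305.2. IC fails (155 < 305.2).
1 of 2 constraints hold, so this profile is not an equilibrium.

1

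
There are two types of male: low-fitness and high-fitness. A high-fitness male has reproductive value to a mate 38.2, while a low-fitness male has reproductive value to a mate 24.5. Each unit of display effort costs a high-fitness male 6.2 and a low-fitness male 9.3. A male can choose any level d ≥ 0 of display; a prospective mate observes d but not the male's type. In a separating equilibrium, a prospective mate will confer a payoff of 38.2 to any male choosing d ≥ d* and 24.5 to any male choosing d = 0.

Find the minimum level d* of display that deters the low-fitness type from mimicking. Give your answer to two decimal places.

A low-fitness male choosing d = 0 receives 24.5.
Imitating at d* instead would pay 38.2 at cost 9.3·d*, netting 38.2 − 9.3·d*.
Indifference: 24.5 = 38.2 − 9.3·d*, so d* = (38.2 − 24.5) / 9.3 ≈ 1.47.
At d* the low-fitness type's incentive constraint just binds; the high-fitness type strictly prefers d* since its per-unit cost is lower.

1.47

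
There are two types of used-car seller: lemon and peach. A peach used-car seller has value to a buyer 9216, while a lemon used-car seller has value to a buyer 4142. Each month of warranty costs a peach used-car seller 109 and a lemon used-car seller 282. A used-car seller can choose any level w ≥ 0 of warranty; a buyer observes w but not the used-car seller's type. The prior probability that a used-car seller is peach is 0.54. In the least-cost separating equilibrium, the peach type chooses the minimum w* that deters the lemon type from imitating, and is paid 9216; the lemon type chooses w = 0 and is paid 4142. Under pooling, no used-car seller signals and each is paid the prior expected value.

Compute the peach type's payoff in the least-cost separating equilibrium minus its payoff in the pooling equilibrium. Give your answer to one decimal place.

372.8

Least-cost separating signal: w* solves 4142 = 9216 − 282·w*, so w* = (9216 − 4142)/282 ≈ 17.9929.
Peach type's separating payoff: 9216 − 109 × w* = 9216 − 109 × (9216 − 4142)/282 = 9216 − 553066/282 ≈ 7254.773.
Pooling payoff: 0.54 × 9216 + 0.46 × 4142 = 6881.96.
Difference: 7254.773 − 6881.96 = 372.813, i.e. 372.8 to one decimal place.
The peach type prefers to separate.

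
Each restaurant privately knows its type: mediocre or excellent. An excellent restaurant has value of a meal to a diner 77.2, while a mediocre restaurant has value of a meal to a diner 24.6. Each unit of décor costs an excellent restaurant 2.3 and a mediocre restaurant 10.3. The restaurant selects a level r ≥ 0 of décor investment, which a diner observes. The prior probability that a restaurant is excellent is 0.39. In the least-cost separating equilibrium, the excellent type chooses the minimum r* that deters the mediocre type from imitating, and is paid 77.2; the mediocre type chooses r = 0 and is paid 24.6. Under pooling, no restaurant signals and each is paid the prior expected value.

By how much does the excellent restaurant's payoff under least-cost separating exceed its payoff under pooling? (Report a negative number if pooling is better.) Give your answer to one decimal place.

Least-cost separating signal: r* solves 24.6 = 77.2 − 10.3·r*, so r* = (77.2 − 24.6)/10.3 ≈ 5.1068.
Excellent type's separating payoff: 77.2 − 2.3 × r* = 77.2 − 2.3 × (77.2 − 24.6)/10.3 = 77.2 − 120.98/10.3 ≈ 65.454.
Pooling payoff: 0.39 × 77.2 + 0.61 × 24.6 = 45.114.
Difference: 65.454 − 45.114 = 20.34, i.e. 20.3 to one decimal place.
The excellent type prefers to separate.

20.3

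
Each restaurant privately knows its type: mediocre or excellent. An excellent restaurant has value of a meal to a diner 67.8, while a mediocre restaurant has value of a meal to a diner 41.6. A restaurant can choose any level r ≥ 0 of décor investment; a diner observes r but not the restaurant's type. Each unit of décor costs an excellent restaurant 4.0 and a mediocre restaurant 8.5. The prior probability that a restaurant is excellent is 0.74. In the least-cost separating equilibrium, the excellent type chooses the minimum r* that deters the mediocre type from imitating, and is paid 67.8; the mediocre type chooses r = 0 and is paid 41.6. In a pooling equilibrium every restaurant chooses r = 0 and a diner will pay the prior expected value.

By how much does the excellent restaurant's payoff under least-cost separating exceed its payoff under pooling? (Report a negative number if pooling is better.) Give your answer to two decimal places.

Least-cost separating signal: r* solves 41.6 = 67.8 − 8.5·r*, so r* = (67.8 − 41.6)/8.5 ≈ 3.0824.
Excellent type's separating payoff: 67.8 − 4.0 × r* = 67.8 − 4.0 × (67.8 − 41.6)/8.5 = 67.8 − 104.8/8.5 ≈ 55.4706.
Pooling payoff: 0.74 × 67.8 + 0.26 × 41.6 = 60.988.
Difference: 55.4706 − 60.988 = -5.5174, i.e. -5.52 to two decimal places.
The excellent type would prefer the pooling outcome.

-5.52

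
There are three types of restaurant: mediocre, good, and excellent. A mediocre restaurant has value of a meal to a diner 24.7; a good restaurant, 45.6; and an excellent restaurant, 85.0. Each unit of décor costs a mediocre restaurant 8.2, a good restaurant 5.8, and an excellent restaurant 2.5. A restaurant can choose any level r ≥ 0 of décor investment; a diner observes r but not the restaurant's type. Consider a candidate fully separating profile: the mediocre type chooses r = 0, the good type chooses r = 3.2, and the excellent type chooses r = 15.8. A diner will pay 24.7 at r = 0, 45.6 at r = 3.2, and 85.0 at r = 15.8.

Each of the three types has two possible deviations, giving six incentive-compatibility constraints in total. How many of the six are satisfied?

Excellent (own payoff 85.0 − 2.5×15.8 = 45.5): to r=0 gives 24.7 → no gain ✓; to r=3.2 gives 45.6 − 2.5×3.2 = 37.6 → no gain ✓.
Good (own payoff 45.6 − 5.8×3.2 = 27.04): to r=0 gives 24.7 → no gain ✓; to r=15.8 gives 85.0 − 5.8×15.8 = -6.64 → no gain ✓.
Mediocre (own payoff 24.7): to r=3.2 gives 45.6 − 8.2×3.2 = 19.36 → no gain ✓; to r=15.8 gives 85.0 − 8.2×15.8 = -44.56 → no gain ✓.
6 of the 6 constraints hold; this profile is a separating equilibrium.

6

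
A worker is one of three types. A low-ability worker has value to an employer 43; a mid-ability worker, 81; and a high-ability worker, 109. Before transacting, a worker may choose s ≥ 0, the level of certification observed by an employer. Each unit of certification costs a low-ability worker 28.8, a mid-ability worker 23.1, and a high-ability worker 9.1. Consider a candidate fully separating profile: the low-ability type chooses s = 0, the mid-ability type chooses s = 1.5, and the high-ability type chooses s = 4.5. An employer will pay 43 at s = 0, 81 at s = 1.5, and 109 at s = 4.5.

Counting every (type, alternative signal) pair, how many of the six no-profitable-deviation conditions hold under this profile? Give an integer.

6

Low-ability (own payoff 43): to s=1.5 gives 81 − 28.8×1.5 = 37.8 → no gain ✓; to s=4.5 gives 109 − 28.8×4.5 = -20.6 → no gain ✓.
Mid-ability (own payoff 81 − 23.1×1.5 = 46.35): to s=0 gives 43 → no gain ✓; to s=4.5 gives 109 − 23.1×4.5 = 5.05 → no gain ✓.
High-ability (own payoff 109 − 9.1×4.5 = 68.05): to s=0 gives 43 → no gain ✓; to s=1.5 gives 81 − 9.1×1.5 = 67.35 → no gain ✓.
6 of the 6 constraints hold; this profile is a separating equilibrium.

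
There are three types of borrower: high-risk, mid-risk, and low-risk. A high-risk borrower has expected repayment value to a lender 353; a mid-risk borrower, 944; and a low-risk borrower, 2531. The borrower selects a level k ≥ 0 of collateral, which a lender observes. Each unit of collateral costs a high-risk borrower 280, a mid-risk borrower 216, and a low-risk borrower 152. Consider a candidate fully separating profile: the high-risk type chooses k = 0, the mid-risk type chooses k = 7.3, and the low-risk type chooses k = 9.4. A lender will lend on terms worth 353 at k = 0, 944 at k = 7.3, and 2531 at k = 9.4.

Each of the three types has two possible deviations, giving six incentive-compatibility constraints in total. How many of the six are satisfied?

4

High-risk (own payoff 353): to k=7.3 gives 944 − 280×7.3 = -1100 → no gain ✓; to k=9.4 gives 2531 − 280×9.4 = -101 → no gain ✓.
Low-risk (own payoff 2531 − 152×9.4 = 1102.2): to k=0 gives 353 → no gain ✓; to k=7.3 gives 944 − 152×7.3 = -165.6 → no gain ✓.
Mid-risk (own payoff 944 − 216×7.3 = -632.8): to k=0 gives 353 → profitable ✗; to k=9.4 gives 2531 − 216×9.4 = 500.6 → profitable ✗.
4 of the 6 constraints hold; not an equilibrium.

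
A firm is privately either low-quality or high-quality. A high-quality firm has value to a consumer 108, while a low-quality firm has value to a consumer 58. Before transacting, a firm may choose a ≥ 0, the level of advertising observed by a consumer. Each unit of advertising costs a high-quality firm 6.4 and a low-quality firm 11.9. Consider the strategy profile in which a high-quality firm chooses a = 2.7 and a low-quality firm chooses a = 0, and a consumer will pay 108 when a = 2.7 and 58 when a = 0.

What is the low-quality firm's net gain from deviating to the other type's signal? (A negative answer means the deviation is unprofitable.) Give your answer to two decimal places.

Playing a = 0 the low-quality firm receives 58.
Deviating to a = 2.7 brings payment 108 at cost 11.9 × 2.7 = 32.13, netting 75.87.
Gain from deviating: 75.87 − 58 = 17.87.
The gain is positive, so the low-quality type's incentive-compatibility constraint is violated — this profile is not a separating equilibrium.

17.87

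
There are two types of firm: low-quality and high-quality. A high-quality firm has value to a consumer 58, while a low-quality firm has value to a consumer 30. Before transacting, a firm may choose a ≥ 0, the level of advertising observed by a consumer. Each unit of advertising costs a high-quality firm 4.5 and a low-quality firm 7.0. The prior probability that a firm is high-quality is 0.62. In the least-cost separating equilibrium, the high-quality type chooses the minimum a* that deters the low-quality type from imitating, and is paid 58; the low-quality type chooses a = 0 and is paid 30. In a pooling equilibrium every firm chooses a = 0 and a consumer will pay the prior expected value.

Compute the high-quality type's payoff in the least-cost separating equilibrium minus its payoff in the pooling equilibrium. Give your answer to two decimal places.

Least-cost separating signal: a* solves 30 = 58 − 7.0·a*, so a* = (58 − 30)/7.0 = 4.
High-quality type's separating payoff: 58 − 4.5 × a* = 58 − 4.5 × (58 − 30)/7.0 = 58 − 126/7.0 = 40.
Pooling payoff: 0.62 × 58 + 0.38 × 30 = 47.36.
Difference: 40 − 47.36 = -7.36.
The high-quality type would prefer the pooling outcome.

-7.36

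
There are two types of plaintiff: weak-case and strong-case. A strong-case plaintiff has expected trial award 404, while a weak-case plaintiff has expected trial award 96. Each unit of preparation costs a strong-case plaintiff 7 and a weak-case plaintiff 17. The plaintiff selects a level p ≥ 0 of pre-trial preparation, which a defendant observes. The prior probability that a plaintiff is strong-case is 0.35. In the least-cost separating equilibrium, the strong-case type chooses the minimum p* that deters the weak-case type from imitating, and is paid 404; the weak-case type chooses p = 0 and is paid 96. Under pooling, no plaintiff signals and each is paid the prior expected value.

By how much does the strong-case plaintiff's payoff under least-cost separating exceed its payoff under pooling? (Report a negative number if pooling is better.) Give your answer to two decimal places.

73.38

Least-cost separating signal: p* solves 96 = 404 − 17·p*, so p* = (404 − 96)/17 ≈ 18.1176.
Strong-case type's separating payoff: 404 − 7 × p* = 404 − 7 × (404 − 96)/17 = 404 − 2156/17 ≈ 277.1765.
Pooling payoff: 0.35 × 404 + 0.65 × 96 = 203.8.
Difference: 277.1765 − 203.8 = 73.3765, i.e. 73.38 to two decimal places.
The strong-case type prefers to separate.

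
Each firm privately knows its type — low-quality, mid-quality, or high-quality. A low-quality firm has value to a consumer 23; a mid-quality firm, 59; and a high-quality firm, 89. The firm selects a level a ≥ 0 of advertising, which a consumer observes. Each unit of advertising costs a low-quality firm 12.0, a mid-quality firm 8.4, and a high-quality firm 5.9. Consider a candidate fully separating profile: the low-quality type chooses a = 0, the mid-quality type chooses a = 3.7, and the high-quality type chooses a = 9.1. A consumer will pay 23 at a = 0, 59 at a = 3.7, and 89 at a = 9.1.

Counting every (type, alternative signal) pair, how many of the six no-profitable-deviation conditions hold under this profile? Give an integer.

5

Mid-quality (own payoff 59 − 8.4×3.7 = 27.92): to a=0 gives 23 → no gain ✓; to a=9.1 gives 89 − 8.4×9.1 = 12.56 → no gain ✓.
High-quality (own payoff 89 − 5.9×9.1 = 35.31): to a=0 gives 23 → no gain ✓; to a=3.7 gives 59 − 5.9×3.7 = 37.17 → profitable ✗.
Low-quality (own payoff 23): to a=3.7 gives 59 − 12.0×3.7 = 14.6 → no gain ✓; to a=9.1 gives 89 − 12.0×9.1 = -20.2 → no gain ✓.
5 of the 6 constraints hold; not an equilibrium.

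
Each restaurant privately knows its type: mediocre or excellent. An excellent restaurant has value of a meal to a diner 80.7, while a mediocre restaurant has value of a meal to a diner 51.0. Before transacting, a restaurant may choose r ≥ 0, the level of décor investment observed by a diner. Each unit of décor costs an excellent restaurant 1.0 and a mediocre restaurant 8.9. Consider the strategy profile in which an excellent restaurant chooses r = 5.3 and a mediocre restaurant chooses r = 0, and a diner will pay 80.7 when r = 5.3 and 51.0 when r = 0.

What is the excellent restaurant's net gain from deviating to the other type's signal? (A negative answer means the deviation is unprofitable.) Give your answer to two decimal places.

-24.40

Playing r = 5.3 the excellent restaurant receives 80.7 − 1.0 × 5.3 = 75.4.
Deviating to r = 0 yields 51.0 instead.
Gain from deviating: 51.0 − 75.4 = -24.40.
The gain is negative, so the excellent type's incentive-compatibility constraint is satisfied.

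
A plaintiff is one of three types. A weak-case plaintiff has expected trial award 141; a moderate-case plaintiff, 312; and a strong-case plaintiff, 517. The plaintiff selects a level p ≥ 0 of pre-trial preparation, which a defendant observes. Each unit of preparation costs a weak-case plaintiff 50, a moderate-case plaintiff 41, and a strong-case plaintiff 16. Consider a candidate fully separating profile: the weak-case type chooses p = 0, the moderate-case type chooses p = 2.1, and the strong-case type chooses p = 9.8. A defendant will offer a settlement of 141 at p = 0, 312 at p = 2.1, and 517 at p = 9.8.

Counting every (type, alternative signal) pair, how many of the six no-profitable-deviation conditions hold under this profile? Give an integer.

Weak-case (own payoff 141): to p=2.1 gives 312 − 50×2.1 = 207 → profitable ✗; to p=9.8 gives 517 − 50×9.8 = 27 → no gain ✓.
Strong-case (own payoff 517 − 16×9.8 = 360.2): to p=0 gives 141 → no gain ✓; to p=2.1 gives 312 − 16×2.1 = 278.4 → no gain ✓.
Moderate-case (own payoff 312 − 41×2.1 = 225.9): to p=0 gives 141 → no gain ✓; to p=9.8 gives 517 − 41×9.8 = 115.2 → no gain ✓.
5 of the 6 constraints hold; not an equilibrium.

5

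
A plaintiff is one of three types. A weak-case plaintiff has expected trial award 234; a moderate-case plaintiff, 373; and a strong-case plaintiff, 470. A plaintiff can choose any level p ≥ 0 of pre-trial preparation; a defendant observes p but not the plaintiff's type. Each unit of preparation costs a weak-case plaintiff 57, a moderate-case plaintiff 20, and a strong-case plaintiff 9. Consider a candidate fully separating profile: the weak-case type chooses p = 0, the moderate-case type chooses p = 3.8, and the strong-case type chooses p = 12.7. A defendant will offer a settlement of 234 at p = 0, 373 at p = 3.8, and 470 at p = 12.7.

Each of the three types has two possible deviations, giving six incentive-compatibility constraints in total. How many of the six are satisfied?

Strong-case (own payoff 470 − 9×12.7 = 355.7): to p=0 gives 234 → no gain ✓; to p=3.8 gives 373 − 9×3.8 = 338.8 → no gain ✓.
Weak-case (own payoff 234): to p=3.8 gives 373 − 57×3.8 = 156.4 → no gain ✓; to p=12.7 gives 470 − 57×12.7 = -253.9 → no gain ✓.
Moderate-case (own payoff 373 − 20×3.8 = 297): to p=0 gives 234 → no gain ✓; to p=12.7 gives 470 − 20×12.7 = 216 → no gain ✓.
6 of the 6 constraints hold; this profile is a separating equilibrium.

6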